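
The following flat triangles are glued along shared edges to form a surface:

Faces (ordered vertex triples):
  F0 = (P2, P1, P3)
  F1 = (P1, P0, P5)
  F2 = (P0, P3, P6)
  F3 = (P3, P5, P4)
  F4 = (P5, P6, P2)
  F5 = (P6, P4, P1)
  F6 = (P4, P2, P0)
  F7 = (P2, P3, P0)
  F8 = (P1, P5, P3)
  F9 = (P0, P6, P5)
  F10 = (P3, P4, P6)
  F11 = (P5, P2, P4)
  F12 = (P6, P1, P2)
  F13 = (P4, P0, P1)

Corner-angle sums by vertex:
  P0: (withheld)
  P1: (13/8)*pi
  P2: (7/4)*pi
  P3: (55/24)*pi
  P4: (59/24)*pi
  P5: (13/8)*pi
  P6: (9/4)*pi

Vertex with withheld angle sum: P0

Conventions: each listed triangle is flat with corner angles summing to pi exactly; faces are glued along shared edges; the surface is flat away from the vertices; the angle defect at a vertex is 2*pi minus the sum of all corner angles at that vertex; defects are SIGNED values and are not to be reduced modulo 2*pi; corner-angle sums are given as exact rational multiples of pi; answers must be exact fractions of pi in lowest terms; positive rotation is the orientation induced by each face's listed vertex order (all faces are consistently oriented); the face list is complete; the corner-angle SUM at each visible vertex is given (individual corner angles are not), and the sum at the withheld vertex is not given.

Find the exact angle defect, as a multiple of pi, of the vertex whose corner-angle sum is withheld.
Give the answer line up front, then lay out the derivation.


Answer: defect(P0) = 0

V = 7, E = 21, F = 14; chi = V - E + F = 0
Gauss-Bonnet: total defect = 2*pi*chi = 0; visible defects sum to 0


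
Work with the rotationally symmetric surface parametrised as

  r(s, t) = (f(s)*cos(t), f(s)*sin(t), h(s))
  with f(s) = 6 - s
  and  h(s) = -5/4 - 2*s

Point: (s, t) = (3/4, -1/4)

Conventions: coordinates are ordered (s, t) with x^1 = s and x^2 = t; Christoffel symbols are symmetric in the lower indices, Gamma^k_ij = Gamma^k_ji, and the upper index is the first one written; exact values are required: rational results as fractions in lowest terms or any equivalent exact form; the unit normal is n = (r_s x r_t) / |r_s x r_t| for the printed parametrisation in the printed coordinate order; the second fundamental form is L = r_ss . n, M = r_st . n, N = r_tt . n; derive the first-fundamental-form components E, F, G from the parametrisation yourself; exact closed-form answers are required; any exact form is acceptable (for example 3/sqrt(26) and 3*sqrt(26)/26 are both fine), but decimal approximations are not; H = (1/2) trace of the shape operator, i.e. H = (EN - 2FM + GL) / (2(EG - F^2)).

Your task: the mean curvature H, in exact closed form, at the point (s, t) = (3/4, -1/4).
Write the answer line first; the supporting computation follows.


Answer: H = -4*sqrt(5)/105

f = 21/4, f' = -1, f'' = 0, h' = -2, h'' = 0
E = 5, F = 0, G = 441/16; answer radicand W^2 = 5
unnormalised second-form numerators: l = 0, m = 0, n = -21/2; L = l/sqrt(5), and similarly M = m/sqrt(W^2), N = n/sqrt(W^2)
H = (E*n - 2*F*m + G*l) / (2*(EG - F^2)*sqrt(W^2)); E*n - 2*F*m + G*l = -105/2, EG - F^2 = 2205/16, so H = (-4/21)/sqrt(5)


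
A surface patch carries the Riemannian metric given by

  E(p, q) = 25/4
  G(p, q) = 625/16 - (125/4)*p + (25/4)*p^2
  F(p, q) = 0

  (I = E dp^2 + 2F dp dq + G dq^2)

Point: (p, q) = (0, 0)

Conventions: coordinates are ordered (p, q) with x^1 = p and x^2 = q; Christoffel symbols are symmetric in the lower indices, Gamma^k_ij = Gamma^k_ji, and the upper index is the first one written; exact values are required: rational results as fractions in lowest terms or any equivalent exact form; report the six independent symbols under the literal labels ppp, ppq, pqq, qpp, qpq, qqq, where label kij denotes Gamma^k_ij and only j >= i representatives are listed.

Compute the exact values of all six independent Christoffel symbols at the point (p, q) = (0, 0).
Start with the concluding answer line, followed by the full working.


Answer: Gamma_ppp = 0, Gamma_ppq = 0, Gamma_pqq = 5/2, Gamma_qpp = 0, Gamma_qpq = -2/5, Gamma_qqq = 0

E = 25/4, F = 0, G = 625/16 at the point
E_p = 0, E_q = 0, F_p = 0, F_q = 0, G_p = -125/4, G_q = 0
EG - F^2 = 15625/64;  g^inv = (64/15625) * [[625/16, 0], [0, 25/4]]
first-kind symbols [ij,l] = (1/2)(d_i g_jl + d_j g_il - d_l g_ij): [pp,p] = E_p/2 = 0, [pp,q] = F_p - E_q/2 = 0, [pq,p] = E_q/2 = 0, [pq,q] = G_p/2 = -125/8, [qq,p] = F_q - G_p/2 = 125/8, [qq,q] = G_q/2 = 0
Gamma^p_ij = (G*[ij,p] - F*[ij,q])/(EG - F^2), Gamma^q_ij = (E*[ij,q] - F*[ij,p])/(EG - F^2)


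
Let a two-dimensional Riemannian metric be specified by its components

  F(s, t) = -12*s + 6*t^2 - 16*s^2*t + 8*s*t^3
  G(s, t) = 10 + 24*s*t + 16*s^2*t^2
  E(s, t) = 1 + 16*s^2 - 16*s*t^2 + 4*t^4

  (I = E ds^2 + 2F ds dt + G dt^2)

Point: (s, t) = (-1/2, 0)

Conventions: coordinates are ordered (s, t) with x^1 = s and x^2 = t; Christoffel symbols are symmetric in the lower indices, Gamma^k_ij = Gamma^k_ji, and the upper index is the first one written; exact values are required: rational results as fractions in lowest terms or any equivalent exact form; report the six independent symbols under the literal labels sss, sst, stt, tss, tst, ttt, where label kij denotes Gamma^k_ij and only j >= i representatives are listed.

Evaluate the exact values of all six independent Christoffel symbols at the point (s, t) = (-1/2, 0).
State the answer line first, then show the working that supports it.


Answer: Gamma_sss = -4/7, Gamma_sst = 0, Gamma_stt = -2/7, Gamma_tss = -6/7, Gamma_tst = 0, Gamma_ttt = -3/7

E = 5, F = 6, G = 10 at the point
E_s = -16, E_t = 0, F_s = -12, F_t = -4, G_s = 0, G_t = -12
EG - F^2 = 14;  g^inv = (1/14) * [[10, -6], [-6, 5]]
first-kind symbols [ij,l] = (1/2)(d_i g_jl + d_j g_il - d_l g_ij): [ss,s] = E_s/2 = -8, [ss,t] = F_s - E_t/2 = -12, [st,s] = E_t/2 = 0, [st,t] = G_s/2 = 0, [tt,s] = F_t - G_s/2 = -4, [tt,t] = G_t/2 = -6
Gamma^s_ij = (G*[ij,s] - F*[ij,t])/(EG - F^2), Gamma^t_ij = (E*[ij,t] - F*[ij,s])/(EG - F^2)


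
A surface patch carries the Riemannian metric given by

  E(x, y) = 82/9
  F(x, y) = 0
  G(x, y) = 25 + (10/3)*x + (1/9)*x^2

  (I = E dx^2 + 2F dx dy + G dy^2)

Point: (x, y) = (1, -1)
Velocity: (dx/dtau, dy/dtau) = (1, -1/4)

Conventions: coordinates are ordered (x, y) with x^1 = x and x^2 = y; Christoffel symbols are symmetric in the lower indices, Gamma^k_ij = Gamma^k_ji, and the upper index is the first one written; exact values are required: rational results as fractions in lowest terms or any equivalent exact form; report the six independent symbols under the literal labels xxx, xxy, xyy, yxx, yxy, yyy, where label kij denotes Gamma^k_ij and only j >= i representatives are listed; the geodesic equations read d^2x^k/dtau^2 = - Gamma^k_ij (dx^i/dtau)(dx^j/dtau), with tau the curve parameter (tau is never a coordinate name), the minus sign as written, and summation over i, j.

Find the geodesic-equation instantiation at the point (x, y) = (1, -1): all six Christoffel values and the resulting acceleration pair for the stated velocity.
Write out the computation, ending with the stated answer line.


E = 82/9, F = 0, G = 256/9 at the point
E_x = 0, E_y = 0, F_x = 0, F_y = 0, G_x = 32/9, G_y = 0
EG - F^2 = 20992/81;  g^inv = (81/20992) * [[256/9, 0], [0, 82/9]]
first-kind symbols [ij,l] = (1/2)(d_i g_jl + d_j g_il - d_l g_ij): [xx,x] = E_x/2 = 0, [xx,y] = F_x - E_y/2 = 0, [xy,x] = E_y/2 = 0, [xy,y] = G_x/2 = 16/9, [yy,x] = F_y - G_x/2 = -16/9, [yy,y] = G_y/2 = 0
Gamma^x_ij = (G*[ij,x] - F*[ij,y])/(EG - F^2), Gamma^y_ij = (E*[ij,y] - F*[ij,x])/(EG - F^2)
Gamma_xxx = 0, Gamma_xxy = 0, Gamma_xyy = -8/41, Gamma_yxx = 0, Gamma_yxy = 1/16, Gamma_yyy = 0
d^2x/dtau^2 = -(Gamma_xxx*(1)^2 + 2*Gamma_xxy*(1)*(-1/4) + Gamma_xyy*(-1/4)^2) = 1/82
d^2y/dtau^2 = -(Gamma_yxx*(1)^2 + 2*Gamma_yxy*(1)*(-1/4) + Gamma_yyy*(-1/4)^2) = 1/32

Answer: Gamma_xxx = 0, Gamma_xxy = 0, Gamma_xyy = -8/41, Gamma_yxx = 0, Gamma_yxy = 1/16, Gamma_yyy = 0; accelerations (d^2x/dtau^2, d^2y/dtau^2) = (1/82, 1/32)


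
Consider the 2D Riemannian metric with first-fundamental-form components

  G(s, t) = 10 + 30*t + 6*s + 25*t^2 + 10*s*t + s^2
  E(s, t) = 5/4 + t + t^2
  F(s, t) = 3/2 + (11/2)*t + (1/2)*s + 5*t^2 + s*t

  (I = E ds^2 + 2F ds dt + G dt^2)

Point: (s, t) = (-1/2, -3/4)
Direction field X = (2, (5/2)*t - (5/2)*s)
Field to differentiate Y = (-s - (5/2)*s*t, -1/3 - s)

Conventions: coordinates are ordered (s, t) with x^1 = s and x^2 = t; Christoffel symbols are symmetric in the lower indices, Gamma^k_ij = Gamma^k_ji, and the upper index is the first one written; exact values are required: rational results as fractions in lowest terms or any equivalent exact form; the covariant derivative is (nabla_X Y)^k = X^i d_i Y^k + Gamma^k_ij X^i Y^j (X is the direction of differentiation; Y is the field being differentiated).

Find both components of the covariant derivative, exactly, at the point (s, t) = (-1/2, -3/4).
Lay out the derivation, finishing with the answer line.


E = 17/16, F = 5/16, G = 41/16 at the point
E_s = 0, E_t = -1/2, F_s = -1/4, F_t = -5/2, G_s = -5/2, G_t = -25/2
EG - F^2 = 21/8;  g^inv = (8/21) * [[41/16, -5/16], [-5/16, 17/16]]
first-kind symbols [ij,l] = (1/2)(d_i g_jl + d_j g_il - d_l g_ij): [ss,s] = E_s/2 = 0, [ss,t] = F_s - E_t/2 = 0, [st,s] = E_t/2 = -1/4, [st,t] = G_s/2 = -5/4, [tt,s] = F_t - G_s/2 = -5/4, [tt,t] = G_t/2 = -25/4
Gamma^s_ij = (G*[ij,s] - F*[ij,t])/(EG - F^2), Gamma^t_ij = (E*[ij,t] - F*[ij,s])/(EG - F^2)
Gamma_sss = 0, Gamma_sst = -2/21, Gamma_stt = -10/21, Gamma_tss = 0, Gamma_tst = -10/21, Gamma_ttt = -50/21
X = (2, -5/8), Y = (-7/16, 1/6) at the point

Answer: (nabla_X Y)^s = 1291/1344, (nabla_X Y)^t = -2743/1344


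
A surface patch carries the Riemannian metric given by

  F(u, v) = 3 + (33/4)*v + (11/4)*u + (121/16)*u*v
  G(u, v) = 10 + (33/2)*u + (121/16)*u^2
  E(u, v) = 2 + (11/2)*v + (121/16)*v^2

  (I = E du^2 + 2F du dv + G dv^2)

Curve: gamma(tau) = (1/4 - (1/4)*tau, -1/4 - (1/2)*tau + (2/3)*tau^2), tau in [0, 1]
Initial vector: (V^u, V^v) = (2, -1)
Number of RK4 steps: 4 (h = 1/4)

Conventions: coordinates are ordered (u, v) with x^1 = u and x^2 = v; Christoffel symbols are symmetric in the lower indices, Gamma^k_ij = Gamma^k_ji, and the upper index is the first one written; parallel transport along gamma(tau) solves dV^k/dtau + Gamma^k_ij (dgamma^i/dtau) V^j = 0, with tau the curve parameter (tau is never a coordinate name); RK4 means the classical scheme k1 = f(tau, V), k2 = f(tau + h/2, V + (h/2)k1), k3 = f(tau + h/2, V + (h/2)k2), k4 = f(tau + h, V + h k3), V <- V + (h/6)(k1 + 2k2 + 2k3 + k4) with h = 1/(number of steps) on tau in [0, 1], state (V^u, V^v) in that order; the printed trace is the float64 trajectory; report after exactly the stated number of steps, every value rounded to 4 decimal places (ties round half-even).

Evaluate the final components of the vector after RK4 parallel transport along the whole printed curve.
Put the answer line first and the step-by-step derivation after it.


Answer: V^u = 1.9363, V^v = -1.4679

gamma'(tau) = (-1/4, -1/2 + (4/3)*tau); f(tau, V)^k = -Gamma^k_ij(gamma(tau)) gamma'^i(tau) V^j; h = 1/4; intermediate values shown to 6 dp
curve data and Christoffel symbols at the stage parameters:
  tau = 0.000000: gamma = (0.250000, -0.250000), gamma' = (-0.250000, -0.500000); Gamma_uuu = 0.000000, Gamma_uuv = 0.058480, Gamma_uvv = 0.000000, Gamma_vuu = 0.000000, Gamma_vuv = 0.690058, Gamma_vvv = 0.000000
  tau = 0.125000: gamma = (0.218750, -0.302083), gamma' = (-0.250000, -0.333333); Gamma_uuu = 0.000000, Gamma_uuv = 0.033250, Gamma_uvv = 0.000000, Gamma_vuu = 0.000000, Gamma_vuv = 0.707455, Gamma_vvv = 0.000000
  tau = 0.250000: gamma = (0.187500, -0.333333), gamma' = (-0.250000, -0.166667); Gamma_uuu = 0.000000, Gamma_uuv = 0.017145, Gamma_uvv = 0.000000, Gamma_vuu = 0.000000, Gamma_vuv = 0.723295, Gamma_vvv = 0.000000
  tau = 0.375000: gamma = (0.156250, -0.343750), gamma' = (-0.250000, 0.000000); Gamma_uuu = 0.000000, Gamma_uuv = 0.011781, Gamma_uvv = 0.000000, Gamma_vuu = 0.000000, Gamma_vuv = 0.738824, Gamma_vvv = 0.000000
  tau = 0.500000: gamma = (0.125000, -0.333333), gamma' = (-0.250000, 0.166667); Gamma_uuu = 0.000000, Gamma_uuv = 0.018803, Gamma_uvv = 0.000000, Gamma_vuu = 0.000000, Gamma_vuv = 0.754480, Gamma_vvv = 0.000000
  tau = 0.625000: gamma = (0.093750, -0.302083), gamma' = (-0.250000, 0.333333); Gamma_uuu = 0.000000, Gamma_uuv = 0.039984, Gamma_uvv = 0.000000, Gamma_vuu = 0.000000, Gamma_vuv = 0.769540, Gamma_vvv = 0.000000
  tau = 0.750000: gamma = (0.062500, -0.250000), gamma' = (-0.250000, 0.500000); Gamma_uuu = 0.000000, Gamma_uuv = 0.077016, Gamma_uvv = 0.000000, Gamma_vuu = 0.000000, Gamma_vuv = 0.781709, Gamma_vvv = 0.000000
  tau = 0.875000: gamma = (0.031250, -0.177083), gamma' = (-0.250000, 0.666667); Gamma_uuu = 0.000000, Gamma_uuv = 0.130797, Gamma_uvv = 0.000000, Gamma_vuu = 0.000000, Gamma_vuv = 0.786776, Gamma_vvv = 0.000000
  tau = 1.000000: gamma = (0.000000, -0.083333), gamma' = (-0.250000, 0.833333); Gamma_uuu = 0.000000, Gamma_uuv = 0.200090, Gamma_uvv = 0.000000, Gamma_vuu = 0.000000, Gamma_vuv = 0.778729, Gamma_vvv = 0.000000
step 0: V^u = 2.0000, V^v = -1.0000
step 1: k1 = (0.043860, 0.517544), k2 = (0.014453, 0.307507), k3 = (0.014194, 0.301997), k4 = (0.001762, 0.074354); V <- V + (h/6)(k1 + 2k2 + 2k3 + k4): V^u = 2.0043, V^v = -0.9245
step 2: k1 = (0.001764, 0.074435), k2 = (-0.002696, -0.169051), k3 = (-0.002785, -0.174672), k4 = (-0.010830, -0.434570); V <- V + (h/6)(k1 + 2k2 + 2k3 + k4): V^u = 2.0035, V^v = -0.9682
step 3: k1 = (-0.010830, -0.434549), k2 = (-0.036905, -0.710282), k3 = (-0.037206, -0.716077), k4 = (-0.098879, -1.003620); V <- V + (h/6)(k1 + 2k2 + 2k3 + k4): V^u = 1.9927, V^v = -1.1470
step 4: k1 = (-0.098819, -1.003009), k2 = (-0.214289, -1.288996), k3 = (-0.214199, -1.288457), k4 = (-0.396826, -1.544405); V <- V + (h/6)(k1 + 2k2 + 2k3 + k4): V^u = 1.9363, V^v = -1.4679


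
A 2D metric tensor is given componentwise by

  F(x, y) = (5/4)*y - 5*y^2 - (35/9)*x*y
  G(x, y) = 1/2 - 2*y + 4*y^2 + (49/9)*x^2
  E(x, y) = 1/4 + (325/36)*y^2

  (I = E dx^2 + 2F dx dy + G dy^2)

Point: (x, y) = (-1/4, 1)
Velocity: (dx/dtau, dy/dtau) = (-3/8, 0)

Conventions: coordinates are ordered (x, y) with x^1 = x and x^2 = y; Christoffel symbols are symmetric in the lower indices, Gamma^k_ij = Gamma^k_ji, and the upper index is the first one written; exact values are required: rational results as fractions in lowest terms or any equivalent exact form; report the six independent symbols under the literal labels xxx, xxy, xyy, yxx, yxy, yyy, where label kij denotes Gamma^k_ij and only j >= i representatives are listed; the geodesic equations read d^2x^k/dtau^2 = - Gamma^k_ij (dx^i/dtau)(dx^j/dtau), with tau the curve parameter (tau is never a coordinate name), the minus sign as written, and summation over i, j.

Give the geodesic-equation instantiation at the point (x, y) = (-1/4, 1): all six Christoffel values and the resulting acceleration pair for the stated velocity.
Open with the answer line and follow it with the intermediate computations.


Answer: Gamma_xxx = -31000/16101, Gamma_xxy = 37775/32202, Gamma_xyy = -17093/32202, Gamma_yxx = -103540/16101, Gamma_yxy = 10756/16101, Gamma_yyy = 8648/16101; accelerations (d^2x/dtau^2, d^2y/dtau^2) = (3875/14312, 25885/28624)

E = 167/18, F = -25/9, G = 409/144 at the point
E_x = 0, E_y = 325/18, F_x = -35/9, F_y = -70/9, G_x = -49/18, G_y = 6
EG - F^2 = 1789/96;  g^inv = (96/1789) * [[409/144, 25/9], [25/9, 167/18]]
first-kind symbols [ij,l] = (1/2)(d_i g_jl + d_j g_il - d_l g_ij): [xx,x] = E_x/2 = 0, [xx,y] = F_x - E_y/2 = -155/12, [xy,x] = E_y/2 = 325/36, [xy,y] = G_x/2 = -49/36, [yy,x] = F_y - G_x/2 = -77/12, [yy,y] = G_y/2 = 3
Gamma^x_ij = (G*[ij,x] - F*[ij,y])/(EG - F^2), Gamma^y_ij = (E*[ij,y] - F*[ij,x])/(EG - F^2)
Gamma_xxx = -31000/16101, Gamma_xxy = 37775/32202, Gamma_xyy = -17093/32202, Gamma_yxx = -103540/16101, Gamma_yxy = 10756/16101, Gamma_yyy = 8648/16101
d^2x/dtau^2 = -(Gamma_xxx*(-3/8)^2 + 2*Gamma_xxy*(-3/8)*(0) + Gamma_xyy*(0)^2) = 3875/14312
d^2y/dtau^2 = -(Gamma_yxx*(-3/8)^2 + 2*Gamma_yxy*(-3/8)*(0) + Gamma_yyy*(0)^2) = 25885/28624


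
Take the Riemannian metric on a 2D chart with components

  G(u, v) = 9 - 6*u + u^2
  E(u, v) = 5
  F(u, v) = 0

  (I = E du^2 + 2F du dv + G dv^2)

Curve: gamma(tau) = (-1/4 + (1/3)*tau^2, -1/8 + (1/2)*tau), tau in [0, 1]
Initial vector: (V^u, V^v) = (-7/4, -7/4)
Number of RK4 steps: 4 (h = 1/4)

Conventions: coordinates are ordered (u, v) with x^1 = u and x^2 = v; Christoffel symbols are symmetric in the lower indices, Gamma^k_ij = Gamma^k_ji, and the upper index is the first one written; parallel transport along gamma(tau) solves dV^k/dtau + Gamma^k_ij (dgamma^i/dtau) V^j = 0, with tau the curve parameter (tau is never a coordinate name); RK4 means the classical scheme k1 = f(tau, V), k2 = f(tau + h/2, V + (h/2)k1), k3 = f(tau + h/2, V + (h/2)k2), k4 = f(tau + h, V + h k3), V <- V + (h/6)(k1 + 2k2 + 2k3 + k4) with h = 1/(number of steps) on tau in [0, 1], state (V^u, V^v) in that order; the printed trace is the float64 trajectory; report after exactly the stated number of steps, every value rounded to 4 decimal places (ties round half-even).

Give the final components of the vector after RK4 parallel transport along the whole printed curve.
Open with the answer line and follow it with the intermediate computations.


Answer: V^u = -1.1424, V^v = -2.1990

gamma'(tau) = ((2/3)*tau, 1/2); f(tau, V)^k = -Gamma^k_ij(gamma(tau)) gamma'^i(tau) V^j; h = 1/4; intermediate values shown to 6 dp
curve data and Christoffel symbols at the stage parameters:
  tau = 0.000000: gamma = (-0.250000, -0.125000), gamma' = (0.000000, 0.500000); Gamma_uuu = 0.000000, Gamma_uuv = 0.000000, Gamma_uvv = 0.650000, Gamma_vuu = 0.000000, Gamma_vuv = -0.307692, Gamma_vvv = 0.000000
  tau = 0.125000: gamma = (-0.244792, -0.062500), gamma' = (0.083333, 0.500000); Gamma_uuu = 0.000000, Gamma_uuv = 0.000000, Gamma_uvv = 0.648958, Gamma_vuu = 0.000000, Gamma_vuv = -0.308186, Gamma_vvv = 0.000000
  tau = 0.250000: gamma = (-0.229167, 0.000000), gamma' = (0.166667, 0.500000); Gamma_uuu = 0.000000, Gamma_uuv = 0.000000, Gamma_uvv = 0.645833, Gamma_vuu = 0.000000, Gamma_vuv = -0.309677, Gamma_vvv = 0.000000
  tau = 0.375000: gamma = (-0.203125, 0.062500), gamma' = (0.250000, 0.500000); Gamma_uuu = 0.000000, Gamma_uuv = 0.000000, Gamma_uvv = 0.640625, Gamma_vuu = 0.000000, Gamma_vuv = -0.312195, Gamma_vvv = 0.000000
  tau = 0.500000: gamma = (-0.166667, 0.125000), gamma' = (0.333333, 0.500000); Gamma_uuu = 0.000000, Gamma_uuv = 0.000000, Gamma_uvv = 0.633333, Gamma_vuu = 0.000000, Gamma_vuv = -0.315789, Gamma_vvv = 0.000000
  tau = 0.625000: gamma = (-0.119792, 0.187500), gamma' = (0.416667, 0.500000); Gamma_uuu = 0.000000, Gamma_uuv = 0.000000, Gamma_uvv = 0.623958, Gamma_vuu = 0.000000, Gamma_vuv = -0.320534, Gamma_vvv = 0.000000
  tau = 0.750000: gamma = (-0.062500, 0.250000), gamma' = (0.500000, 0.500000); Gamma_uuu = 0.000000, Gamma_uuv = 0.000000, Gamma_uvv = 0.612500, Gamma_vuu = 0.000000, Gamma_vuv = -0.326531, Gamma_vvv = 0.000000
  tau = 0.875000: gamma = (0.005208, 0.312500), gamma' = (0.583333, 0.500000); Gamma_uuu = 0.000000, Gamma_uuv = 0.000000, Gamma_uvv = 0.598958, Gamma_vuu = 0.000000, Gamma_vuv = -0.333913, Gamma_vvv = 0.000000
  tau = 1.000000: gamma = (0.083333, 0.375000), gamma' = (0.666667, 0.500000); Gamma_uuu = 0.000000, Gamma_uuv = 0.000000, Gamma_uvv = 0.583333, Gamma_vuu = 0.000000, Gamma_vuv = -0.342857, Gamma_vvv = 0.000000
step 0: V^u = -1.7500, V^v = -1.7500
step 1: k1 = (0.568750, -0.269231), k2 = (0.578759, -0.304516), k3 = (0.580190, -0.304436), k4 = (0.589681, -0.342760); V <- V + (h/6)(k1 + 2k2 + 2k3 + k4): V^u = -1.6052, V^v = -1.8262
step 2: k1 = (0.589725, -0.342798), k2 = (0.598695, -0.384934), k3 = (0.600382, -0.385170), k4 = (0.608804, -0.432118); V <- V + (h/6)(k1 + 2k2 + 2k3 + k4): V^u = -1.4553, V^v = -1.9227
step 3: k1 = (0.608858, -0.432173), k2 = (0.616699, -0.485042), k3 = (0.618761, -0.485767), k4 = (0.626021, -0.546082); V <- V + (h/6)(k1 + 2k2 + 2k3 + k4): V^u = -1.3009, V^v = -2.0444
step 4: k1 = (0.626089, -0.546164), k2 = (0.632692, -0.615630), k3 = (0.635292, -0.617184), k4 = (0.641278, -0.698334); V <- V + (h/6)(k1 + 2k2 + 2k3 + k4): V^u = -1.1424, V^v = -2.1990


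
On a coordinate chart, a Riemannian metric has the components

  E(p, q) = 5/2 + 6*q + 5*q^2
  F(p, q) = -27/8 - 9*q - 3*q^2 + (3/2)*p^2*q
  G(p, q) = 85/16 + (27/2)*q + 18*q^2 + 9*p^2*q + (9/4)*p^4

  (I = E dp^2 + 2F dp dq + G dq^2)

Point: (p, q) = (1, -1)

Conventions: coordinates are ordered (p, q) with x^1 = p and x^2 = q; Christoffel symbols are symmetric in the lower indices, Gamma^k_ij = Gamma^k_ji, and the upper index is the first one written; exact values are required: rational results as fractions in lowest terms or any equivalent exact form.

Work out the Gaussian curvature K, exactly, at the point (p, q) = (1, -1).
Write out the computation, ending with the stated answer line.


E = 3/2, F = 9/8, G = 49/16, EG - F^2 = 213/64 at the point
E_p = 0, E_q = -4, F_p = -3, F_q = -3/2, G_p = -9, G_q = -27/2
E_qq = 10, F_pq = 3, G_pp = 9
K follows from Brioschi's formula, (det M1 - det M2)/(EG - F^2)^2.
M1 = [[-E_qq/2 + F_pq - G_pp/2, E_p/2, F_p - E_q/2], [F_q - G_p/2, E, F], [G_q/2, F, G]] = [[-13/2, 0, -1], [3, 3/2, 9/8], [-27/4, 9/8, 49/16]]; det M1 = -4497/128
M2 = [[0, E_q/2, G_p/2], [E_q/2, E, F], [G_p/2, F, G]] = [[0, -2, -9/2], [-2, 3/2, 9/8], [-9/2, 9/8, 49/16]]; det M2 = -179/8
det M1 - det M2 = -1633/128; K = -1633/128 / (213/64)^2 = -736/639

Answer: K = -736/639


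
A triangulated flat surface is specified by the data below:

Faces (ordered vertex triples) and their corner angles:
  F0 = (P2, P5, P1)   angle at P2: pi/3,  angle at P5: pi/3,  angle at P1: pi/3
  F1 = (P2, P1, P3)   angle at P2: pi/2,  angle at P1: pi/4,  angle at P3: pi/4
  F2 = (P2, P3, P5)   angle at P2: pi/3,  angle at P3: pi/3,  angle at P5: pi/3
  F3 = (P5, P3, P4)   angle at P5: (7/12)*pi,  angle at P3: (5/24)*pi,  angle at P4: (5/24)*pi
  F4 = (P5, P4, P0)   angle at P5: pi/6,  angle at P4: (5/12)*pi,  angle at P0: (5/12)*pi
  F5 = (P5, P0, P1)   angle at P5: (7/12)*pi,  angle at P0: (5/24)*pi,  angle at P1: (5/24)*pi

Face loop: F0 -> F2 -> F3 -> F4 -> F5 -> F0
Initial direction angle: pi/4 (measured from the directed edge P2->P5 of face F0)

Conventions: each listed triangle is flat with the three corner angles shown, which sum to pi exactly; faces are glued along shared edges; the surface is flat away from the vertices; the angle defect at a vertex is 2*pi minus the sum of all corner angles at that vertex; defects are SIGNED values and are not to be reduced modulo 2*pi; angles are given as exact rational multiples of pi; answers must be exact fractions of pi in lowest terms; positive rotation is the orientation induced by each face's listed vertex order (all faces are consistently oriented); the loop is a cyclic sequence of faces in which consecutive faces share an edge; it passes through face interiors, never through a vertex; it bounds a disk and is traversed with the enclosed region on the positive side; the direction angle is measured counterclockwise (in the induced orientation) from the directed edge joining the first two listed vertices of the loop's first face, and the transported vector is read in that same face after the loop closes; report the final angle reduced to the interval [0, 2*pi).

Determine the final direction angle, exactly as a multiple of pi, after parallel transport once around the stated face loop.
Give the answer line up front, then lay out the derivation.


Answer: final direction angle = pi/4

enclosed vertex P5: corner angles sum to 2*pi, defect = 2*pi - 2*pi = 0
by Gauss-Bonnet the loop rotates the vector by the enclosed defect sum (positive orientation, mod 2*pi)
final angle = pi/4 + 0 = pi/4 (mod 2*pi)


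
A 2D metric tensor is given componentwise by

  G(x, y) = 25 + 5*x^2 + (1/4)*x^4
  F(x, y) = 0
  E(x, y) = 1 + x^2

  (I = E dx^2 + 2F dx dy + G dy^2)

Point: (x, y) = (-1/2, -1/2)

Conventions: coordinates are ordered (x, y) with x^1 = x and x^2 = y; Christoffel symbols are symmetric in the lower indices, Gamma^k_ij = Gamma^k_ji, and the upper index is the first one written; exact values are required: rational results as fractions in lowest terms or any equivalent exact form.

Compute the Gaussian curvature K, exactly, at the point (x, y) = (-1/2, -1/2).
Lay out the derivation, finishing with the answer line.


E = 5/4, F = 0, G = 1681/64, EG - F^2 = 8405/256 at the point
E_x = -1, E_y = 0, F_x = 0, F_y = 0, G_x = -41/8, G_y = 0
E_yy = 0, F_xy = 0, G_xx = 43/4
Evaluate Brioschi's two determinant matrices M1, M2 and divide by (EG - F^2)^2.
M1 = [[-E_yy/2 + F_xy - G_xx/2, E_x/2, F_x - E_y/2], [F_y - G_x/2, E, F], [G_y/2, F, G]] = [[-43/8, -1/2, 0], [41/16, 5/4, 0], [0, 0, 1681/64]]; det M1 = -146247/1024
M2 = [[0, E_y/2, G_x/2], [E_y/2, E, F], [G_x/2, F, G]] = [[0, 0, -41/16], [0, 5/4, 0], [-41/16, 0, 1681/64]]; det M2 = -8405/1024
det M1 - det M2 = -68921/512; K = -68921/512 / (8405/256)^2 = -128/1025

Answer: K = -128/1025


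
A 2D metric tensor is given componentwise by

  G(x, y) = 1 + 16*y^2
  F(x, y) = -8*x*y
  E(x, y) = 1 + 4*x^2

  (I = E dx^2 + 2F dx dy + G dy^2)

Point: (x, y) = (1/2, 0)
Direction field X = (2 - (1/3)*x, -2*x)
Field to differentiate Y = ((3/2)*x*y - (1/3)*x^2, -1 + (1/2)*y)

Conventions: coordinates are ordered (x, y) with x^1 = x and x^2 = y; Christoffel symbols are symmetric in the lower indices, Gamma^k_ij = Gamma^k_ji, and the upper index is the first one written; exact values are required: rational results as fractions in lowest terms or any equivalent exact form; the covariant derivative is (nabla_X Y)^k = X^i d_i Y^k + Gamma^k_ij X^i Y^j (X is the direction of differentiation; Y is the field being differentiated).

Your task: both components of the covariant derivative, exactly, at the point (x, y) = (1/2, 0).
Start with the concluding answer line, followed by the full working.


Answer: (nabla_X Y)^x = -253/72, (nabla_X Y)^y = -1/2

E = 2, F = 0, G = 1 at the point
E_x = 4, E_y = 0, F_x = 0, F_y = -4, G_x = 0, G_y = 0
EG - F^2 = 2;  g^inv = (1/2) * [[1, 0], [0, 2]]
first-kind symbols [ij,l] = (1/2)(d_i g_jl + d_j g_il - d_l g_ij): [xx,x] = E_x/2 = 2, [xx,y] = F_x - E_y/2 = 0, [xy,x] = E_y/2 = 0, [xy,y] = G_x/2 = 0, [yy,x] = F_y - G_x/2 = -4, [yy,y] = G_y/2 = 0
Gamma^x_ij = (G*[ij,x] - F*[ij,y])/(EG - F^2), Gamma^y_ij = (E*[ij,y] - F*[ij,x])/(EG - F^2)
Gamma_xxx = 1, Gamma_xxy = 0, Gamma_xyy = -2, Gamma_yxx = 0, Gamma_yxy = 0, Gamma_yyy = 0
X = (11/6, -1), Y = (-1/12, -1) at the point


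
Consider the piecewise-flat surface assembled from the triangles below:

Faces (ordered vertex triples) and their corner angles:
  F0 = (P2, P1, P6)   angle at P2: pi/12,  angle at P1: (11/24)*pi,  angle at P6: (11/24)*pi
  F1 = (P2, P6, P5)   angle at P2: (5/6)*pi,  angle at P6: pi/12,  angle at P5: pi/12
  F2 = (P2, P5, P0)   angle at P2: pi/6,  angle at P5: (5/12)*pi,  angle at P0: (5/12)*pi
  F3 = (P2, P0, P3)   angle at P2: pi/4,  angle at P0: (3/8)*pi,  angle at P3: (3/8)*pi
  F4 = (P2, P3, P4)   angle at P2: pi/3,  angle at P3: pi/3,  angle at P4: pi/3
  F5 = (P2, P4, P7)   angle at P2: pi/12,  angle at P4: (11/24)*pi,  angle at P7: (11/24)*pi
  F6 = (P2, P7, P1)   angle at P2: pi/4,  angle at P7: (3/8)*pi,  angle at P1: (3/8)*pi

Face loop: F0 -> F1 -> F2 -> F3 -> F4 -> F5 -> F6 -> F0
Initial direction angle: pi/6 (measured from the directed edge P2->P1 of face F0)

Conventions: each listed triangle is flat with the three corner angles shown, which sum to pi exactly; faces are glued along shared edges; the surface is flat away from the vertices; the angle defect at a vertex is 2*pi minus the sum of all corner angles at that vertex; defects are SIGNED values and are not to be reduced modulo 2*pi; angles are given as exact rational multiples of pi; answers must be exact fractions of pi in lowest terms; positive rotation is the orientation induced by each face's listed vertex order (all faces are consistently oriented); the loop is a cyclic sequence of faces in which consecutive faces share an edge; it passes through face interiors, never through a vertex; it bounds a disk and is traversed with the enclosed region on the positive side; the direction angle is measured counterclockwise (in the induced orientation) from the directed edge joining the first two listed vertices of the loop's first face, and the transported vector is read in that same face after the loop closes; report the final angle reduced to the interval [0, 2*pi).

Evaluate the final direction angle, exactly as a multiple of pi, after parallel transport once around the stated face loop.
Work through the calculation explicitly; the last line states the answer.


enclosed vertex P2: corner angles sum to 2*pi, defect = 2*pi - 2*pi = 0
the rotation equals the total enclosed defect, so the final angle is initial + defects (mod 2*pi)
final angle = pi/6 + 0 = pi/6 (mod 2*pi)

Answer: final direction angle = pi/6


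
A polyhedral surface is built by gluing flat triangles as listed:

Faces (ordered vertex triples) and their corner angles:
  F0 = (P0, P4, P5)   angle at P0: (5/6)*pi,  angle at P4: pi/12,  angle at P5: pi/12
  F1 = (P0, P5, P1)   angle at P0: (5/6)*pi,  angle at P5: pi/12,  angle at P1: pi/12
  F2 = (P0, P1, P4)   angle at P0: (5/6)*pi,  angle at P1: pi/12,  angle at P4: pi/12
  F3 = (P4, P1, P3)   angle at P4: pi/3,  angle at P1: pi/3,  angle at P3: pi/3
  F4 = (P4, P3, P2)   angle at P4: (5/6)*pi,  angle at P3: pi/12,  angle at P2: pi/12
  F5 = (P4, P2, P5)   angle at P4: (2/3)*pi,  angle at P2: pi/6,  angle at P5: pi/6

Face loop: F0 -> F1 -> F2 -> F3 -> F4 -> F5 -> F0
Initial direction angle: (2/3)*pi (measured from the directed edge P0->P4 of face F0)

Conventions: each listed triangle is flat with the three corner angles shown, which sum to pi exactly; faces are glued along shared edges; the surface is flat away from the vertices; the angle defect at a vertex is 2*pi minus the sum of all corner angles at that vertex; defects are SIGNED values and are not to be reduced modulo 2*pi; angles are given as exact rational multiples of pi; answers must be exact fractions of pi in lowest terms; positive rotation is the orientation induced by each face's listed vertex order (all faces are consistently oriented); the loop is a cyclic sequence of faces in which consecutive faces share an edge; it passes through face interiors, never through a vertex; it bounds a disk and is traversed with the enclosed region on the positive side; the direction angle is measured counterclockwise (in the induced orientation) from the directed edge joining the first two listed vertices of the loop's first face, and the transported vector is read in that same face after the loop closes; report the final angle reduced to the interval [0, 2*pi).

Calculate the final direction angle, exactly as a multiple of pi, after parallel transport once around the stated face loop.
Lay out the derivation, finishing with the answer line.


enclosed vertex P0: corner angles sum to (5/2)*pi, defect = 2*pi - (5/2)*pi = -pi/2
enclosed vertex P4: corner angles sum to 2*pi, defect = 2*pi - 2*pi = 0
adding the enclosed defects to the starting angle (mod 2*pi, induced orientation) gives the holonomy
final angle = (2/3)*pi - pi/2 = pi/6 (mod 2*pi)

Answer: final direction angle = pi/6


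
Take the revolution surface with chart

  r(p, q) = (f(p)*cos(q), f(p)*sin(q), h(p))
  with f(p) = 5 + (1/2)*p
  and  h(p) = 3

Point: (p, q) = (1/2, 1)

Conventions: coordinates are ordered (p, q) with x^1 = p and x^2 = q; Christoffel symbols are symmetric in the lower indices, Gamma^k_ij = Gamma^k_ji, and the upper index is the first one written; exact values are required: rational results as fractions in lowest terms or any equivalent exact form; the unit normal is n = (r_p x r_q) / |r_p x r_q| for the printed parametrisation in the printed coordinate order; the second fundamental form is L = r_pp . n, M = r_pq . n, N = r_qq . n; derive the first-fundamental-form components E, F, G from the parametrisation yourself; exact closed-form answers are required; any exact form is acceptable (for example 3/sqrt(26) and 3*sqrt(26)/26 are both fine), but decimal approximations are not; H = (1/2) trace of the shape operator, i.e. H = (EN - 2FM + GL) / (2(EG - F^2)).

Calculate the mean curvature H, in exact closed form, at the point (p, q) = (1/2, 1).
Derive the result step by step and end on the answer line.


f = 21/4, f' = 1/2, f'' = 0, h' = 0, h'' = 0
E = 1/4, F = 0, G = 441/16; answer radicand W^2 = 1/4
unnormalised second-form numerators: l = 0, m = 0, n = 0; L = l/sqrt(1/4), and similarly M = m/sqrt(W^2), N = n/sqrt(W^2)
H = (E*n - 2*F*m + G*l) / (2*(EG - F^2)*sqrt(W^2)); E*n - 2*F*m + G*l = 0, EG - F^2 = 441/64, so H = (0)/sqrt(1/4)

Answer: H = 0


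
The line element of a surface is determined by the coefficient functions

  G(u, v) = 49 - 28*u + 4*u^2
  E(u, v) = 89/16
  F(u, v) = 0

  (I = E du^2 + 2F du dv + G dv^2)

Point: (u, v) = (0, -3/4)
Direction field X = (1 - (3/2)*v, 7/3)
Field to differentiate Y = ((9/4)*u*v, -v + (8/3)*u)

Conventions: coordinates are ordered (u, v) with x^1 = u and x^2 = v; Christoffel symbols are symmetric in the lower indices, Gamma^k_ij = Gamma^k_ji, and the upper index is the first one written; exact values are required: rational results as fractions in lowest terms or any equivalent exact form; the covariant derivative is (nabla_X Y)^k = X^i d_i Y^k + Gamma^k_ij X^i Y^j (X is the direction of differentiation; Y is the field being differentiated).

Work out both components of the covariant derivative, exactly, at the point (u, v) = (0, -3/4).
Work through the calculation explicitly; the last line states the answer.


E = 89/16, F = 0, G = 49 at the point
E_u = 0, E_v = 0, F_u = 0, F_v = 0, G_u = -28, G_v = 0
EG - F^2 = 4361/16;  g^inv = (16/4361) * [[49, 0], [0, 89/16]]
first-kind symbols [ij,l] = (1/2)(d_i g_jl + d_j g_il - d_l g_ij): [uu,u] = E_u/2 = 0, [uu,v] = F_u - E_v/2 = 0, [uv,u] = E_v/2 = 0, [uv,v] = G_u/2 = -14, [vv,u] = F_v - G_u/2 = 14, [vv,v] = G_v/2 = 0
Gamma^u_ij = (G*[ij,u] - F*[ij,v])/(EG - F^2), Gamma^v_ij = (E*[ij,v] - F*[ij,u])/(EG - F^2)
Gamma_uuu = 0, Gamma_uuv = 0, Gamma_uvv = 224/89, Gamma_vuu = 0, Gamma_vuv = -2/7, Gamma_vvv = 0
X = (17/8, 7/3), Y = (0, 3/4) at the point

Answer: (nabla_X Y)^u = 9325/11392, (nabla_X Y)^v = 967/336


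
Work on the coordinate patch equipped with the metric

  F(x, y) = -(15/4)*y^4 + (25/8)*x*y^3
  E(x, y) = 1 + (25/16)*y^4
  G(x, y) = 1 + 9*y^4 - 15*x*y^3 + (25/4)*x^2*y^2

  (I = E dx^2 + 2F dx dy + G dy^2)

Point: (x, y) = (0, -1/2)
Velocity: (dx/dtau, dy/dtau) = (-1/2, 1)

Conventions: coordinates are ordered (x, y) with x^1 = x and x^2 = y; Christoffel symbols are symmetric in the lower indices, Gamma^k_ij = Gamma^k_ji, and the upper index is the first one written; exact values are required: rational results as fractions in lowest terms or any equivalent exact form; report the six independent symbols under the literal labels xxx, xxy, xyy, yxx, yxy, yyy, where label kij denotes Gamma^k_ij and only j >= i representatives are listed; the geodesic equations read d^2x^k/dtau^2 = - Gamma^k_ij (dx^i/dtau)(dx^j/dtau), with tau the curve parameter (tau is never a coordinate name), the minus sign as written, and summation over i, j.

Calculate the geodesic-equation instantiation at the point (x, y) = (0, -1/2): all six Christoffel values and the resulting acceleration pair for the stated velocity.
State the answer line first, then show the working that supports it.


Answer: Gamma_xxx = 0, Gamma_xxy = -4/17, Gamma_xyy = 48/85, Gamma_yxx = 0, Gamma_yxy = 48/85, Gamma_yyy = -576/425; accelerations (d^2x/dtau^2, d^2y/dtau^2) = (-4/5, 48/25)

E = 281/256, F = -15/64, G = 25/16 at the point
E_x = 0, E_y = -25/32, F_x = -25/64, F_y = 15/8, G_x = 15/8, G_y = -9/2
EG - F^2 = 425/256;  g^inv = (256/425) * [[25/16, 15/64], [15/64, 281/256]]
first-kind symbols [ij,l] = (1/2)(d_i g_jl + d_j g_il - d_l g_ij): [xx,x] = E_x/2 = 0, [xx,y] = F_x - E_y/2 = 0, [xy,x] = E_y/2 = -25/64, [xy,y] = G_x/2 = 15/16, [yy,x] = F_y - G_x/2 = 15/16, [yy,y] = G_y/2 = -9/4
Gamma^x_ij = (G*[ij,x] - F*[ij,y])/(EG - F^2), Gamma^y_ij = (E*[ij,y] - F*[ij,x])/(EG - F^2)
Gamma_xxx = 0, Gamma_xxy = -4/17, Gamma_xyy = 48/85, Gamma_yxx = 0, Gamma_yxy = 48/85, Gamma_yyy = -576/425
d^2x/dtau^2 = -(Gamma_xxx*(-1/2)^2 + 2*Gamma_xxy*(-1/2)*(1) + Gamma_xyy*(1)^2) = -4/5
d^2y/dtau^2 = -(Gamma_yxx*(-1/2)^2 + 2*Gamma_yxy*(-1/2)*(1) + Gamma_yyy*(1)^2) = 48/25


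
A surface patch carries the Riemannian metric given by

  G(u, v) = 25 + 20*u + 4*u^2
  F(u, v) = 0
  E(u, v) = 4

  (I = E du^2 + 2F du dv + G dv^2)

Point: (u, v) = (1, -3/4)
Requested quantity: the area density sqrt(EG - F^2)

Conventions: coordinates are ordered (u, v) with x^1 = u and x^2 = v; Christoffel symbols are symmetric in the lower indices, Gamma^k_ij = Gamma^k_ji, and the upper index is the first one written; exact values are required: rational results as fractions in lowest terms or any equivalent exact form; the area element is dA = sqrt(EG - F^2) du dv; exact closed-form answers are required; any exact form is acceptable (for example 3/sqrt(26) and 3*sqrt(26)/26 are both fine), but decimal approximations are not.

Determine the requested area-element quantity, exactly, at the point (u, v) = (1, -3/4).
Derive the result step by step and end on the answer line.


E = 4, F = 0, G = 49; EG - F^2 = 196

Answer: sqrt(EG - F^2) = 14


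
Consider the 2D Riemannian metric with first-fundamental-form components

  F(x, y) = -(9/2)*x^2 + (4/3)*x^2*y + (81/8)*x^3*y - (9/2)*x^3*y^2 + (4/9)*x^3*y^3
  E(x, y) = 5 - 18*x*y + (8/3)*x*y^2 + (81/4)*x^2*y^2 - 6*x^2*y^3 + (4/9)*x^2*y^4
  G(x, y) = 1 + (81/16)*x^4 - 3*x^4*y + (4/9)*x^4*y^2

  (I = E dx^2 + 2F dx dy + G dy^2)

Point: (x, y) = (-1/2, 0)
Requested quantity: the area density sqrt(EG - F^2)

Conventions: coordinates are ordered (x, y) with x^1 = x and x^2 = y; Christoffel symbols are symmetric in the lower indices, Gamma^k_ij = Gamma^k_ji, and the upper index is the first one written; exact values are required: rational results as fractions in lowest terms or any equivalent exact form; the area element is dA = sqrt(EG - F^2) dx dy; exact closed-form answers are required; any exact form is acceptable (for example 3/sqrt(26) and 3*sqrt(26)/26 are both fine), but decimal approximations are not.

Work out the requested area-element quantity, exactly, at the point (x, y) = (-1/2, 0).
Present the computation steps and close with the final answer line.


E = 5, F = -9/8, G = 337/256; EG - F^2 = 1361/256

Answer: sqrt(EG - F^2) = sqrt(1361)/16


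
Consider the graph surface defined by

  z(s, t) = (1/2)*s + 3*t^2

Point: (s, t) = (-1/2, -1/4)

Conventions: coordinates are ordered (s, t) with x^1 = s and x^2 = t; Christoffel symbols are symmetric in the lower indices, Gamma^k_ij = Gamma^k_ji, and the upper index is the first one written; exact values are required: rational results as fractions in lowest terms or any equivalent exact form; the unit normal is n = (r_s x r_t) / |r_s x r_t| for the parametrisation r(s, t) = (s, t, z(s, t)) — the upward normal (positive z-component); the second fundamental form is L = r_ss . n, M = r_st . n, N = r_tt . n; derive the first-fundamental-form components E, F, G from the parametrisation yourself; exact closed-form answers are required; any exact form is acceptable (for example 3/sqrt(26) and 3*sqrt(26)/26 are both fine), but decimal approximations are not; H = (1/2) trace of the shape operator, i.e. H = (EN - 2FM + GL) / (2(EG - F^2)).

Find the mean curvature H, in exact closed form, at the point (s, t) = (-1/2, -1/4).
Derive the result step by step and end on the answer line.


z_s = 1/2, z_t = -3/2, z_ss = 0, z_st = 0, z_tt = 6
E = 5/4, F = -3/4, G = 13/4; answer radicand W^2 = 7/2
unnormalised second-form numerators: l = 0, m = 0, n = 6; L = l/sqrt(7/2), and similarly M = m/sqrt(W^2), N = n/sqrt(W^2)
H = (E*n - 2*F*m + G*l) / (2*(EG - F^2)*sqrt(W^2)); E*n - 2*F*m + G*l = 15/2, EG - F^2 = 7/2, so H = (15/14)/sqrt(7/2)

Answer: H = 15*sqrt(14)/98


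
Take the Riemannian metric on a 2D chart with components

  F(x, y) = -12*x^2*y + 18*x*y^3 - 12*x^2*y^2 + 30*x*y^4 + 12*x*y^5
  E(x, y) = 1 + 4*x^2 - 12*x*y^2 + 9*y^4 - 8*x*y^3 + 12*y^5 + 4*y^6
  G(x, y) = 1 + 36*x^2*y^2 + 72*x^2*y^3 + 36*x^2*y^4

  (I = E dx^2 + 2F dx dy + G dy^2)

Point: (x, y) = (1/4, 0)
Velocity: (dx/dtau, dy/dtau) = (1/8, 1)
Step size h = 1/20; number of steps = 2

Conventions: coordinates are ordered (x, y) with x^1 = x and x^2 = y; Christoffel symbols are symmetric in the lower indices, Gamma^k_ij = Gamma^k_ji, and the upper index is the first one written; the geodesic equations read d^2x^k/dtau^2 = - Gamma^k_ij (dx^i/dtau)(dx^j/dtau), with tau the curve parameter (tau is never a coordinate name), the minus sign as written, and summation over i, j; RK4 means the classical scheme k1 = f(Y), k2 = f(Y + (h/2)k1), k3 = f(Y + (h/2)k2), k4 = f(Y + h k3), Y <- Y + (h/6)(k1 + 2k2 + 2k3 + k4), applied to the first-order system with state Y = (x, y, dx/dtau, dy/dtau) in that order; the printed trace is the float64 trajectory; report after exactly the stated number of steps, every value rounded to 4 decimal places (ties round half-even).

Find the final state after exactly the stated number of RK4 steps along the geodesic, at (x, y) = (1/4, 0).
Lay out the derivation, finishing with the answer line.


f(Y) = (dx/dtau, dy/dtau, -Gamma^x_ij Y'^i Y'^j, -Gamma^y_ij Y'^i Y'^j) with the Gammas evaluated at the stage position; h = 0.050000; intermediate values shown to 6 dp
step 0: x = 0.2500, y = 0.0000, dx/dtau = 0.1250, dy/dtau = 1.0000
step 1:
  k1: at (x, y) = (0.250000, 0.000000), (dx/dtau, dy/dtau) = (0.125000, 1.000000); Gamma_xxx = 0.800000, Gamma_xxy = 0.000000, Gamma_xyy = -0.600000, Gamma_yxx = 0.000000, Gamma_yxy = 0.000000, Gamma_yyy = 0.000000; k1 = (0.125000, 1.000000, 0.587500, 0.000000)
  k2: at (x, y) = (0.253125, 0.025000), (dx/dtau, dy/dtau) = (0.139687, 1.000000); Gamma_xxx = 0.803174, Gamma_xxy = -0.061744, Gamma_xyy = -0.640405, Gamma_yxx = -0.061977, Gamma_yxy = 0.004765, Gamma_yyy = 0.049417; k2 = (0.139687, 1.000000, 0.641983, -0.049539)
  k3: at (x, y) = (0.253492, 0.025000), (dx/dtau, dy/dtau) = (0.141050, 0.998762); Gamma_xxx = 0.803866, Gamma_xxy = -0.061797, Gamma_xyy = -0.641887, Gamma_yxx = -0.062030, Gamma_yxy = 0.004769, Gamma_yyy = 0.049531; k3 = (0.141050, 0.998762, 0.641717, -0.049518)
  k4: at (x, y) = (0.257052, 0.049938), (dx/dtau, dy/dtau) = (0.157086, 0.997524); Gamma_xxx = 0.801889, Gamma_xxy = -0.126134, Gamma_xyy = -0.680144, Gamma_yxx = -0.128059, Gamma_yxy = 0.020143, Gamma_yyy = 0.108617; k4 = (0.157086, 0.997524, 0.696522, -0.111233)
  Y <- Y + (h/6)(k1 + 2k2 + 2k3 + k4): x = 0.2570, y = 0.0500, dx/dtau = 0.1571, dy/dtau = 0.9974
step 2:
  k1: at (x, y) = (0.257030, 0.049959), (dx/dtau, dy/dtau) = (0.157095, 0.997422); Gamma_xxx = 0.801837, Gamma_xxy = -0.126180, Gamma_xyy = -0.680065, Gamma_yxx = -0.128108, Gamma_yxy = 0.020160, Gamma_yyy = 0.108653; k1 = (0.157095, 0.997422, 0.696317, -0.111250)
  k2: at (x, y) = (0.260957, 0.074894), (dx/dtau, dy/dtau) = (0.174503, 0.994641); Gamma_xxx = 0.793994, Gamma_xxy = -0.191758, Gamma_xyy = -0.714702, Gamma_yxx = -0.198476, Gamma_yxy = 0.047934, Gamma_yyy = 0.178656; k2 = (0.174503, 0.994641, 0.749450, -0.187342)
  k3: at (x, y) = (0.261392, 0.074825), (dx/dtau, dy/dtau) = (0.175831, 0.992739); Gamma_xxx = 0.794833, Gamma_xxy = -0.191770, Gamma_xyy = -0.716564, Gamma_yxx = -0.198464, Gamma_yxy = 0.047884, Gamma_yyy = 0.178921; k3 = (0.175831, 0.992739, 0.748570, -0.186913)
  k4: at (x, y) = (0.265821, 0.099596), (dx/dtau, dy/dtau) = (0.194524, 0.988076); Gamma_xxx = 0.780853, Gamma_xxy = -0.256545, Gamma_xyy = -0.746738, Gamma_yxx = -0.272830, Gamma_yxy = 0.089637, Gamma_yyy = 0.260911; k4 = (0.194524, 0.988076, 0.798108, -0.278859)
  Y <- Y + (h/6)(k1 + 2k2 + 2k3 + k4): x = 0.2658, y = 0.0996, dx/dtau = 0.1945, dy/dtau = 0.9879

Answer: x = 0.2658, y = 0.0996, dx/dtau = 0.1945, dy/dtau = 0.9879
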